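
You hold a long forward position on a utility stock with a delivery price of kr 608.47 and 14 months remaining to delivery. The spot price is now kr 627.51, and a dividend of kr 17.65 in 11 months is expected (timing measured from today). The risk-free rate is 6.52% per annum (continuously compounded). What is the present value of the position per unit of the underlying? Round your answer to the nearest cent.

kr 46.98

PV(remaining dividends) I = 17.65·e^(−0.0652·11/12) = 16.6260
Current forward F = (S − I)·e^(rT) = (627.51 − 16.6260)·e^(0.0652·14/12) = 610.8840 × 1.079035 = 659.1652
Value (long) = (F − K)·e^(−rT) = (659.1652 − 608.47) × 0.926754 = 46.9820
Value = kr 46.98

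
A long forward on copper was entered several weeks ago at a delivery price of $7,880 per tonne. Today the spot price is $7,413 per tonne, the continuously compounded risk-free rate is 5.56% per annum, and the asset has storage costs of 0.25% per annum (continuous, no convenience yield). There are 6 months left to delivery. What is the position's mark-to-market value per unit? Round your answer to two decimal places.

Current fair forward for the remaining 6 months: F = S·e^((r + u)·T), (r + u) = 0.0556 + 0.0025 = 0.0581
F = 7413 · e^(0.0581 × 6/12) = 7413 × 1.02947607 = 7631.5061
Value of long forward = (F − K)·e^(−rT) = (7631.5061 − 7880) · e^(−0.0556·6/12)
= -248.4939 × 0.97258286 = -241.68

-$241.68 per tonne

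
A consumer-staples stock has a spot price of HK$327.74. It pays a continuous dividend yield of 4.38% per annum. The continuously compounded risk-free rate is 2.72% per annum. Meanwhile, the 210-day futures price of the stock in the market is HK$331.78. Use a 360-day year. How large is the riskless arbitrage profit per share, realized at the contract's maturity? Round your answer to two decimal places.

Fair futures: F* = S·e^(carry·T), with carry = (r − q) = 0.0272 − 0.0438 = -0.0166
F* = 327.74 · e^(-0.0166 × 210/360) = 327.74 · e^-0.009683 = 327.74 × 0.990364 = HK$324.5819
Market HK$331.78 > fair HK$324.5819: forward overpriced → cash-and-carry (buy spot, short the forward).
At maturity, profit = |F_mkt − F*| = |331.78 − 324.5819| = HK$7.20 per share

HK$7.20 per share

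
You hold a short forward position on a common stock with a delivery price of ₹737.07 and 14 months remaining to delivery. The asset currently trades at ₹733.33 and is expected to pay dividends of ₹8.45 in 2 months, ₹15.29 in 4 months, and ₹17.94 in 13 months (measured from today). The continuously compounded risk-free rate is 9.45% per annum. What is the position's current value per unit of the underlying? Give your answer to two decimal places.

PV(remaining dividends) I = 8.45·e^(−0.0945·2/12) + 15.29·e^(−0.0945·4/12) + 17.94·e^(−0.0945·13/12) = 39.3281
Current forward F = (S − I)·e^(rT) = (733.33 − 39.3281)·e^(0.0945·14/12) = 694.0019 × 1.116557 = 774.8927
Value (long) = (F − K)·e^(−rT) = (774.8927 − 737.07) × 0.895610 = 33.8744
Short position value = −(long value) = -₹33.87

-₹33.87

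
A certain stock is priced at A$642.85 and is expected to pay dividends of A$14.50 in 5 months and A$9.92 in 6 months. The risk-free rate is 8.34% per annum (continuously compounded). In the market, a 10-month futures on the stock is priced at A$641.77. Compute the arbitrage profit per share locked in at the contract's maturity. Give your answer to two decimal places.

A$22.13 per share

PV(dividends) I = 14.50·e^(−0.0834·5/12) + 9.92·e^(−0.0834·6/12) = 23.5196
Fair futures F* = (S − I)·e^(rT) = (642.85 − 23.5196)·e^0.069500 = 619.3304 × 1.071972 = 663.9048
Market A$641.77 < fair 663.9048: forward underpriced → reverse cash-and-carry (short the stock, invest proceeds at r, pay the dividends, go long the forward).
Profit at T = |F_mkt − F*| = |641.77 − 663.9048| = A$22.13 per share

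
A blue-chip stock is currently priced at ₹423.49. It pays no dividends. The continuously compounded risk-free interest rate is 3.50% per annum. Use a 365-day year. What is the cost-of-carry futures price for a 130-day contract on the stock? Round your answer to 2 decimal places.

F = S·e^(rT) = 423.49 · e^(0.0350 × 130/365)
= 423.49 · e^0.012466 = 423.49 × 1.012544
F = ₹428.80

₹428.80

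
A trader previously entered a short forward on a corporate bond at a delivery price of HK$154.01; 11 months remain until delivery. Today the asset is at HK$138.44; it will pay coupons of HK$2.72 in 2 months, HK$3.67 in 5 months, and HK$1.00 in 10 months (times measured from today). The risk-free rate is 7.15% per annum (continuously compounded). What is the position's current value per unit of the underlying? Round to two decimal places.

PV(remaining coupons) I = 2.72·e^(−0.0715·2/12) + 3.67·e^(−0.0715·5/12) + 1.00·e^(−0.0715·10/12) = 7.1922
Current forward F = (S − I)·e^(rT) = (138.44 − 7.1922)·e^(0.0715·11/12) = 131.2478 × 1.067737 = 140.1381
Value (long) = (F − K)·e^(−rT) = (140.1381 − 154.01) × 0.936560 = -12.9919
Short position value = −(long value) = HK$12.99

HK$12.99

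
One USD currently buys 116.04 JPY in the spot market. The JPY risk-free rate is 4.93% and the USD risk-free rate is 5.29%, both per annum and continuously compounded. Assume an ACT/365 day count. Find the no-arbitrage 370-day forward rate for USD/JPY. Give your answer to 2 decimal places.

F = S·e^((r_JPY − r_USD)T) = 116.04 · e^((0.0493 − 0.0529) × 370/365)
= 116.04 · e^-0.003649 = 116.04 × 0.996358
F = 115.62 JPY per USD

115.62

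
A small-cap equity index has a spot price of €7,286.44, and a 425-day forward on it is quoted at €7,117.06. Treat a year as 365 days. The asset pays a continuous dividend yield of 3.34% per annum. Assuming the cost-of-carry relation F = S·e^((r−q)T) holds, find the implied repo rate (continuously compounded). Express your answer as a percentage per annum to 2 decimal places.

1.32%

From F = S·e^((r−q)T): (r − q) = ln(F/S)/T
ln(7117.06/7286.44) = ln(0.976754) = -0.023520
(r − q) = -0.023520 / (425/365) = -0.020200
r = ln(F/S)/T + q = -0.020200 + 0.0334 = 0.013200
r = 1.32%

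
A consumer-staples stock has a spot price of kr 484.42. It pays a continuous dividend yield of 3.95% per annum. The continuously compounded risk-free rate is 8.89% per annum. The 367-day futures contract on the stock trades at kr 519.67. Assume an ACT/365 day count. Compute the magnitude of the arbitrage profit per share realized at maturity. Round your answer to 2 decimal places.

Fair futures: F* = S·e^(carry·T), with carry = (r − q) = 0.0889 − 0.0395 = 0.0494
F* = 484.42 · e^(0.0494 × 367/365) = 484.42 · e^0.049671 = 484.42 × 1.050925 = kr 509.0891
Market kr 519.67 > fair kr 509.0891: forward overpriced → cash-and-carry (buy spot, short the forward).
At maturity, profit = |F_mkt − F*| = |519.67 − 509.0891| = kr 10.58 per share

kr 10.58 per share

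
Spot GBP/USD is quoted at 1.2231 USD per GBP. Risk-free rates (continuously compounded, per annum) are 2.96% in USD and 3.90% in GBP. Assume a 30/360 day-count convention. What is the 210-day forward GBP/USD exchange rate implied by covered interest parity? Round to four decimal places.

F = S·e^((r_USD − r_GBP)T) = 1.2231 · e^((0.0296 − 0.0390) × 210/360)
= 1.2231 · e^-0.005483 = 1.2231 × 0.994532
F = 1.2164 USD per GBP

1.2164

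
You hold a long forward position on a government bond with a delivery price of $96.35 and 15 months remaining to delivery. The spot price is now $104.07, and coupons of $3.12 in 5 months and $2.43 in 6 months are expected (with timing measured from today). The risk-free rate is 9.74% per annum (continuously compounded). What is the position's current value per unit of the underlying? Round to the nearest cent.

$13.45

PV(remaining coupons) I = 3.12·e^(−0.0974·5/12) + 2.43·e^(−0.0974·6/12) = 5.3104
Current forward F = (S − I)·e^(rT) = (104.07 − 5.3104)·e^(0.0974·15/12) = 98.7596 × 1.129472 = 111.5462
Value (long) = (F − K)·e^(−rT) = (111.5462 − 96.35) × 0.885370 = 13.4543
Value = $13.45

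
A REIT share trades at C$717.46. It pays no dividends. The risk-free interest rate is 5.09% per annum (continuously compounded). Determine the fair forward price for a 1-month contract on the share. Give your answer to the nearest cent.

C$720.51

F = S·e^(rT) = 717.46 · e^(0.0509 × 1/12)
= 717.46 · e^0.004242 = 717.46 × 1.004251
F = C$720.51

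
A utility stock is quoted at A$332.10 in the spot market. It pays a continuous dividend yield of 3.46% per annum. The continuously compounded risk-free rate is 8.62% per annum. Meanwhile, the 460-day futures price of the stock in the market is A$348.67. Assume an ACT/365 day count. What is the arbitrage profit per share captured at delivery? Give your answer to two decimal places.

A$5.74 per share

Fair futures: F* = S·e^(carry·T), with carry = (r − q) = 0.0862 − 0.0346 = 0.0516
F* = 332.10 · e^(0.0516 × 460/365) = 332.10 · e^0.065030 = 332.10 × 1.067191 = A$354.4141
Market A$348.67 < fair A$354.4141: forward underpriced → reverse cash-and-carry (short spot, go long the forward).
At maturity, profit = |F_mkt − F*| = |348.67 − 354.4141| = A$5.74 per share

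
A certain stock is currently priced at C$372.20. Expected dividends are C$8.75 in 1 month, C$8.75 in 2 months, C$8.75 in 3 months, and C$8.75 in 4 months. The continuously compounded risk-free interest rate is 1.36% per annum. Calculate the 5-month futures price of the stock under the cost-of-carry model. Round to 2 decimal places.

C$339.22

PV(dividends) I = 8.75·e^(−0.0136·1/12) + 8.75·e^(−0.0136·2/12) + 8.75·e^(−0.0136·3/12) + 8.75·e^(−0.0136·4/12)
I = 8.7401 + 8.7302 + 8.7203 + 8.7104 = 34.9010
F = (S − I)·e^(rT) = (372.20 − 34.9010) · e^(0.0136·5/12)
= 337.2990 · e^0.005667 = 337.2990 × 1.005683 = C$339.22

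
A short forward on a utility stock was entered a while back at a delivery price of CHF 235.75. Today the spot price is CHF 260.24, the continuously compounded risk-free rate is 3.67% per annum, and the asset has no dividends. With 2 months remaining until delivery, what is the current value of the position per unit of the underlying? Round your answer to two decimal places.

-CHF 25.93

Current fair forward for the remaining 2 months: F = S·e^(r·T), r = 0.0367
F = 260.24 · e^(0.0367 × 2/12) = 260.24 × 1.006135 = 261.8366
Value of long forward = (F − K)·e^(−rT) = (261.8366 − 235.75) · e^(−0.0367·2/12)
= 26.0866 × 0.993902 = 25.93
Short position value = −(long value) = -CHF 25.93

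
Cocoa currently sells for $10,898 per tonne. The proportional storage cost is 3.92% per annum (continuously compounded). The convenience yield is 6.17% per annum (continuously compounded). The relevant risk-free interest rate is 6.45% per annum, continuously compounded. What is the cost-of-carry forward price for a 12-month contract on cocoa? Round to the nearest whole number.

Net carry = r + u − y = 0.0645 + 0.0392 − 0.0617 = 0.0420
F = S·e^((r+u−y)T) = 10898 · e^(0.0420 × 12/12) = 10898 · e^0.042000
= 10898 × 1.042894 = $11,365 per tonne

$11,365 per tonne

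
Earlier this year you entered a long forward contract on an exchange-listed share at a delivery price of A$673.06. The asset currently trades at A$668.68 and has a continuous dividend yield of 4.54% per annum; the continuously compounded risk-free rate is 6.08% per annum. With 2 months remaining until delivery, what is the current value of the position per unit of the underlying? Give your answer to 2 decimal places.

Current fair forward for the remaining 2 months: F = S·e^((r − q)·T), (r − q) = 0.0608 − 0.0454 = 0.0154
F = 668.68 · e^(0.0154 × 2/12) = 668.68 × 1.002570 = 670.3985
Value of long forward = (F − K)·e^(−rT) = (670.3985 − 673.06) · e^(−0.0608·2/12)
= -2.6615 × 0.989918 = -2.63

-A$2.63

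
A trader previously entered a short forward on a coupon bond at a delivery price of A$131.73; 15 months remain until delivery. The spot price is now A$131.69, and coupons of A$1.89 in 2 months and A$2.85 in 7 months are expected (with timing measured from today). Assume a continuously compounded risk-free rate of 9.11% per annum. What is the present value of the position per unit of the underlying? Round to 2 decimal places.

PV(remaining coupons) I = 1.89·e^(−0.0911·2/12) + 2.85·e^(−0.0911·7/12) = 4.5640
Current forward F = (S − I)·e^(rT) = (131.69 − 4.5640)·e^(0.0911·15/12) = 127.1260 × 1.120612 = 142.4589
Value (long) = (F − K)·e^(−rT) = (142.4589 − 131.73) × 0.892369 = 9.5741
Short position value = −(long value) = -A$9.57

-A$9.57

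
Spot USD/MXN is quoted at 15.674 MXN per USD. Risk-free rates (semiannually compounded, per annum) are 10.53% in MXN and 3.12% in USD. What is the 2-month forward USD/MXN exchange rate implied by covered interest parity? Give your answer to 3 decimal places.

By covered interest parity, F = S · (1+r_MXN/2)^(2T) / (1+r_USD/2)^(2T)
= 15.674 × 1.017251 / 1.005173 = 15.674 × 1.012016
F = 15.862 MXN per USD

15.862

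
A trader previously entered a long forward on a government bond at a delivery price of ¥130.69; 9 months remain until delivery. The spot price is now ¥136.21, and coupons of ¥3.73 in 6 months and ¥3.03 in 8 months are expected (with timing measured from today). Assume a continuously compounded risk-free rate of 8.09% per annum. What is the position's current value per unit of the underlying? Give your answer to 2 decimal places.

PV(remaining coupons) I = 3.73·e^(−0.0809·6/12) + 3.03·e^(−0.0809·8/12) = 6.4530
Current forward F = (S − I)·e^(rT) = (136.21 − 6.4530)·e^(0.0809·9/12) = 129.7570 × 1.062554 = 137.8738
Value (long) = (F − K)·e^(−rT) = (137.8738 − 130.69) × 0.941129 = 6.7609
Value = ¥6.76

¥6.76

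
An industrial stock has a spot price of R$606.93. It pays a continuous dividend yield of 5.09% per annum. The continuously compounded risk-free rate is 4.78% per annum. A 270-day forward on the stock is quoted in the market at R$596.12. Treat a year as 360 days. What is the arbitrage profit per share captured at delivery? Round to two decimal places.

Fair forward: F* = S·e^(carry·T), with carry = (r − q) = 0.0478 − 0.0509 = -0.0031
F* = 606.93 · e^(-0.0031 × 270/360) = 606.93 · e^-0.002325 = 606.93 × 0.997678 = R$605.5207
Market R$596.12 < fair R$605.5207: forward underpriced → reverse cash-and-carry (short spot, go long the forward).
At maturity, profit = |F_mkt − F*| = |596.12 − 605.5207| = R$9.40 per share

R$9.40 per share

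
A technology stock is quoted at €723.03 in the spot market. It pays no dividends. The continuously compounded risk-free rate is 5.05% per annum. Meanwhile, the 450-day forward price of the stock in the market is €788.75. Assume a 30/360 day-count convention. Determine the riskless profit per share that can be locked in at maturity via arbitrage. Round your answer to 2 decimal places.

Fair forward: F* = S·e^(carry·T), with carry = r = 0.0505
F* = 723.03 · e^(0.0505 × 450/360) = 723.03 · e^0.063125 = 723.03 × 1.065160 = €770.1426
Market €788.75 > fair €770.1426: forward overpriced → cash-and-carry (buy spot, short the forward).
At maturity, profit = |F_mkt − F*| = |788.75 − 770.1426| = €18.61 per share

€18.61 per share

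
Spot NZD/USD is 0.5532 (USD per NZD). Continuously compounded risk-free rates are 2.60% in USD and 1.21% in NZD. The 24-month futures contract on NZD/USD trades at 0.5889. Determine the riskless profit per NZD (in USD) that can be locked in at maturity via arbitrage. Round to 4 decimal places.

Fair futures: F* = S·e^(carry·T), with carry = (r_USD − r_NZD) = 0.0260 − 0.0121 = 0.0139
F* = 0.5532 · e^(0.0139 × 24/12) = 0.5532 · e^0.027800 = 0.5532 × 1.028190 = 0.5688
Market 0.5889 > fair 0.5688: forward overpriced → cash-and-carry (buy spot, short the forward).
At maturity, profit = |F_mkt − F*| = |0.5889 − 0.5688| = 0.0201 per NZD (in USD)

0.0201 per NZD (in USD)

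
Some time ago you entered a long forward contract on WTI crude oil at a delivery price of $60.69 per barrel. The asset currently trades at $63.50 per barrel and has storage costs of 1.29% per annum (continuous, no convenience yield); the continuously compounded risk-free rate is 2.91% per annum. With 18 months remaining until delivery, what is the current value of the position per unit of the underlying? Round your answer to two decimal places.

$6.64 per barrel

Current fair forward for the remaining 18 months: F = S·e^((r + u)·T), (r + u) = 0.0291 + 0.0129 = 0.0420
F = 63.50 · e^(0.0420 × 18/12) = 63.50 × 1.065027 = 67.6292
Value of long forward = (F − K)·e^(−rT) = (67.6292 − 60.69) · e^(−0.0291·18/12)
= 6.9392 × 0.957289 = 6.64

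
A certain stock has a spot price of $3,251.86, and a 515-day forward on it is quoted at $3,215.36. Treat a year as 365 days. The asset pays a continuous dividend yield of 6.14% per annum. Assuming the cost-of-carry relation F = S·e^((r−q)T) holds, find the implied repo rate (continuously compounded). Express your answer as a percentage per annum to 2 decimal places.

5.34%

From F = S·e^((r−q)T): (r − q) = ln(F/S)/T
ln(3215.36/3251.86) = ln(0.988776) = -0.011287
(r − q) = -0.011287 / (515/365) = -0.008000
r = ln(F/S)/T + q = -0.008000 + 0.0614 = 0.053400
r = 5.34%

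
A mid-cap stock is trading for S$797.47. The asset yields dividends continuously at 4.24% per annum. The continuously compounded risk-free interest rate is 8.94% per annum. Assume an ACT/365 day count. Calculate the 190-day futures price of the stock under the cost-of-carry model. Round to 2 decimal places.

S$817.22

F = S·e^((r − q)T) = 797.47 · e^((0.0894 − 0.0424) × 190/365)
= 797.47 · e^0.024466 = 797.47 × 1.024768
F = S$817.22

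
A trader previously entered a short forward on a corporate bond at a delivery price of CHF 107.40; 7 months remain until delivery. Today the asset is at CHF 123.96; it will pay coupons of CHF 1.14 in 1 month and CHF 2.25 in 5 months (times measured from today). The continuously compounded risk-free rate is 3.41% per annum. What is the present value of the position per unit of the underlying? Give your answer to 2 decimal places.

PV(remaining coupons) I = 1.14·e^(−0.0341·1/12) + 2.25·e^(−0.0341·5/12) = 3.3550
Current forward F = (S − I)·e^(rT) = (123.96 − 3.3550)·e^(0.0341·7/12) = 120.6050 × 1.020091 = 123.0281
Value (long) = (F − K)·e^(−rT) = (123.0281 − 107.40) × 0.980305 = 15.3203
Short position value = −(long value) = -CHF 15.32

-CHF 15.32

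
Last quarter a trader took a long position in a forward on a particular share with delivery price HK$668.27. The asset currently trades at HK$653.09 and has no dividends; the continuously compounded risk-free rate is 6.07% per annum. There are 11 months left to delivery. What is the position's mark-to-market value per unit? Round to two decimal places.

HK$20.99

Current fair forward for the remaining 11 months: F = S·e^(r·T), r = 0.0607
F = 653.09 · e^(0.0607 × 11/12) = 653.09 × 1.057219 = 690.4592
Value of long forward = (F − K)·e^(−rT) = (690.4592 − 668.27) · e^(−0.0607·11/12)
= 22.1892 × 0.945878 = 20.99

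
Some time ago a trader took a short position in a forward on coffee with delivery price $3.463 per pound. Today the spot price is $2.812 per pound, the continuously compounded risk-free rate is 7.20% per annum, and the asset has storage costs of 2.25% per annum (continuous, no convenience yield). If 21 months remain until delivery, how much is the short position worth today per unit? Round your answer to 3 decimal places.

Current fair forward for the remaining 21 months: F = S·e^((r + u)·T), (r + u) = 0.0720 + 0.0225 = 0.0945
F = 2.812 · e^(0.0945 × 21/12) = 2.812 × 1.179835 = 3.3177
Value of long forward = (F − K)·e^(−rT) = (3.3177 − 3.463) · e^(−0.0720·21/12)
= -0.1453 × 0.881615 = -0.128
Short position value = −(long value) = $0.128

$0.128 per pound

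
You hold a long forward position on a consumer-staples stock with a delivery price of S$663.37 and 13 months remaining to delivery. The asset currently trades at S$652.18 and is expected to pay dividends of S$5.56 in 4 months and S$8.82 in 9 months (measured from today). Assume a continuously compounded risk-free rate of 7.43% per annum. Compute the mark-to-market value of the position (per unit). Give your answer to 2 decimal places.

S$26.35

PV(remaining dividends) I = 5.56·e^(−0.0743·4/12) + 8.82·e^(−0.0743·9/12) = 13.7659
Current forward F = (S − I)·e^(rT) = (652.18 − 13.7659)·e^(0.0743·13/12) = 638.4141 × 1.083820 = 691.9260
Value (long) = (F − K)·e^(−rT) = (691.9260 − 663.37) × 0.922663 = 26.3476
Value = S$26.35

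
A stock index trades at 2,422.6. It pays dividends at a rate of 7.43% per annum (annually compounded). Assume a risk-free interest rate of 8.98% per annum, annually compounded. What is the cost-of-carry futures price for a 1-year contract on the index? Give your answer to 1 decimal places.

2,457.6

F = S · (1+r)^T / (1+q)^T
= 2422.6 × 1.089800 / 1.074300 = 2422.6 × 1.014428
F = 2,457.6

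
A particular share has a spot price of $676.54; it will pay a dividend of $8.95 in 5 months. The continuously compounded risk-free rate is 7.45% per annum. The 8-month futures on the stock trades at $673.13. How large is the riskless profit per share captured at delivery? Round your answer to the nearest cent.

$28.74 per share

PV(dividends) I = 8.95·e^(−0.0745·5/12) = 8.6764
Fair futures F* = (S − I)·e^(rT) = (676.54 − 8.6764)·e^0.049667 = 667.8636 × 1.050921 = 701.8719
Market $673.13 < fair 701.8719: forward underpriced → reverse cash-and-carry (short the stock, invest proceeds at r, pay the dividends, go long the forward).
Profit at T = |F_mkt − F*| = |673.13 − 701.8719| = $28.74 per share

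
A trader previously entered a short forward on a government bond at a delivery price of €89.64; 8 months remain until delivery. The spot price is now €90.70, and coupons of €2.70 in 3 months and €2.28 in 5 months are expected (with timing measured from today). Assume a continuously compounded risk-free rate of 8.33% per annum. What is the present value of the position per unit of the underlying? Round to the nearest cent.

-€1.06

PV(remaining coupons) I = 2.70·e^(−0.0833·3/12) + 2.28·e^(−0.0833·5/12) = 4.8466
Current forward F = (S − I)·e^(rT) = (90.70 − 4.8466)·e^(0.0833·8/12) = 85.8534 × 1.057104 = 90.7560
Value (long) = (F − K)·e^(−rT) = (90.7560 − 89.64) × 0.945980 = 1.0557
Short position value = −(long value) = -€1.06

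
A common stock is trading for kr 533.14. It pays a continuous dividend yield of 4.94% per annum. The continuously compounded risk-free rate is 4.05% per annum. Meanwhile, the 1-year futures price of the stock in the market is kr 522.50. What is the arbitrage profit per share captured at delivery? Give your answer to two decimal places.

Fair futures: F* = S·e^(carry·T), with carry = (r − q) = 0.0405 − 0.0494 = -0.0089
F* = 533.14 · e^(-0.0089 × 12/12) = 533.14 · e^-0.008900 = 533.14 × 0.991139 = kr 528.4158
Market kr 522.50 < fair kr 528.4158: forward underpriced → reverse cash-and-carry (short spot, go long the forward).
At maturity, profit = |F_mkt − F*| = |522.50 − 528.4158| = kr 5.92 per share

kr 5.92 per share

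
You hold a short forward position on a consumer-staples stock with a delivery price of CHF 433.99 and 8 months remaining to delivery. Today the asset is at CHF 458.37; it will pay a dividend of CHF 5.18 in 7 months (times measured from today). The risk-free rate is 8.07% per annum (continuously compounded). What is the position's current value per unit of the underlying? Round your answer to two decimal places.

-CHF 42.17

PV(remaining dividends) I = 5.18·e^(−0.0807·7/12) = 4.9418
Current forward F = (S − I)·e^(rT) = (458.37 − 4.9418)·e^(0.0807·8/12) = 453.4282 × 1.055274 = 478.4910
Value (long) = (F − K)·e^(−rT) = (478.4910 − 433.99) × 0.947622 = 42.1701
Short position value = −(long value) = -CHF 42.17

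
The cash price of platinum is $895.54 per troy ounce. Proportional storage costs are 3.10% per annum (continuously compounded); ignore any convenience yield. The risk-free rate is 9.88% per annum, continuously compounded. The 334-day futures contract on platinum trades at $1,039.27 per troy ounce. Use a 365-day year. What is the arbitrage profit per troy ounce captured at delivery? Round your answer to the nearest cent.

$30.79 per troy ounce

Fair futures: F* = S·e^(carry·T), with carry = (r + u) = 0.0988 + 0.0310 = 0.1298
F* = 895.54 · e^(0.1298 × 334/365) = 895.54 · e^0.118776 = 895.54 × 1.126118 = $1008.4837
Market $1039.27 > fair $1008.4837: forward overpriced → cash-and-carry (buy spot, short the forward).
At maturity, profit = |F_mkt − F*| = |1039.27 − 1008.4837| = $30.79 per troy ounce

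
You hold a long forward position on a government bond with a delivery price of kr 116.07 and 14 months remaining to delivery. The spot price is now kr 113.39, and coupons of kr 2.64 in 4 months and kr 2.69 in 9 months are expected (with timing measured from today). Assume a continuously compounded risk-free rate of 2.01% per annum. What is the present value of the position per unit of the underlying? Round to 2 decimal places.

-kr 5.26

PV(remaining coupons) I = 2.64·e^(−0.0201·4/12) + 2.69·e^(−0.0201·9/12) = 5.2721
Current forward F = (S − I)·e^(rT) = (113.39 − 5.2721)·e^(0.0201·14/12) = 108.1179 × 1.023727 = 110.6832
Value (long) = (F − K)·e^(−rT) = (110.6832 − 116.07) × 0.976823 = -5.2620
Value = -kr 5.26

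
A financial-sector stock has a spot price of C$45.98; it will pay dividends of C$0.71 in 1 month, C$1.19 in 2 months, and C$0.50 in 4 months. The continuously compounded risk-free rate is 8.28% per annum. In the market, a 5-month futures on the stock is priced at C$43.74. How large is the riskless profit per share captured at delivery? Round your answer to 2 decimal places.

PV(dividends) I = 0.71·e^(−0.0828·1/12) + 1.19·e^(−0.0828·2/12) + 0.50·e^(−0.0828·4/12) = 2.3652
Fair futures F* = (S − I)·e^(rT) = (45.98 − 2.3652)·e^0.034500 = 43.6148 × 1.035102 = 45.1458
Market C$43.74 < fair 45.1458: forward underpriced → reverse cash-and-carry (short the stock, invest proceeds at r, pay the dividends, go long the forward).
Profit at T = |F_mkt − F*| = |43.74 − 45.1458| = C$1.41 per share

C$1.41 per share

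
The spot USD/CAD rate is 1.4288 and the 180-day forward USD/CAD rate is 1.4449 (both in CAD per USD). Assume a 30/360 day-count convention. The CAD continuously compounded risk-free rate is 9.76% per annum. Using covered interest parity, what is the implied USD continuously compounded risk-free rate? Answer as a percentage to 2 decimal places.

F = S·e^((r_CAD − r_USD)T) ⇒ r_USD = r_CAD − ln(F/S)/T
ln(1.4449/1.4288) = 0.011205; /(180/360) = 0.022410
r_USD = 0.0976 − 0.022410 = 0.075190
r_USD = 7.52%

7.52%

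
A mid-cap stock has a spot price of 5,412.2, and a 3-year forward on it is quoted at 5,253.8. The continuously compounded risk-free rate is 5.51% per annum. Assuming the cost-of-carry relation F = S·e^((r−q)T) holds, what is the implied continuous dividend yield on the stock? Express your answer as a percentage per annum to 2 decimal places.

From F = S·e^((r−q)T): (r − q) = ln(F/S)/T
ln(5253.8/5412.2) = ln(0.970733) = -0.029704
(r − q) = -0.029704 / (3) = -0.009901
q = r − ln(F/S)/T = 0.0551 + 0.009901 = 0.065001
q = 6.50%

6.50%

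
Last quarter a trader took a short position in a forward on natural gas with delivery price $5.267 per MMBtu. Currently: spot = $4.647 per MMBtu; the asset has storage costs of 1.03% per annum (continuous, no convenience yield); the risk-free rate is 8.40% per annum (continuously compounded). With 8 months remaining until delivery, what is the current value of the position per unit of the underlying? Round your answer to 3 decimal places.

$0.301 per MMBtu

Current fair forward for the remaining 8 months: F = S·e^((r + u)·T), (r + u) = 0.0840 + 0.0103 = 0.0943
F = 4.647 · e^(0.0943 × 8/12) = 4.647 × 1.064885 = 4.9485
Value of long forward = (F − K)·e^(−rT) = (4.9485 − 5.267) · e^(−0.0840·8/12)
= -0.3185 × 0.945539 = -0.301
Short position value = −(long value) = $0.301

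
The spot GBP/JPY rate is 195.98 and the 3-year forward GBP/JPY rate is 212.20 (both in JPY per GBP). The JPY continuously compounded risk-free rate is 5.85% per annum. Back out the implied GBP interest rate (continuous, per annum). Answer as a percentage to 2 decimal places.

F = S·e^((r_JPY − r_GBP)T) ⇒ r_GBP = r_JPY − ln(F/S)/T
ln(212.20/195.98) = 0.079517; /(3) = 0.026506
r_GBP = 0.0585 − 0.026506 = 0.031994
r_GBP = 3.20%

3.20%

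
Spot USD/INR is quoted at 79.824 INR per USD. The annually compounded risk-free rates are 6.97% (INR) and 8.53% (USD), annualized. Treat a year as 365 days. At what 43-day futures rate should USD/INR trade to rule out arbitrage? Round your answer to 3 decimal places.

By covered interest parity, F = S · (1+r_INR)^T / (1+r_USD)^T
= 79.824 × 1.007969 / 1.009690 = 79.824 × 0.998296
F = 79.688 INR per USD

79.688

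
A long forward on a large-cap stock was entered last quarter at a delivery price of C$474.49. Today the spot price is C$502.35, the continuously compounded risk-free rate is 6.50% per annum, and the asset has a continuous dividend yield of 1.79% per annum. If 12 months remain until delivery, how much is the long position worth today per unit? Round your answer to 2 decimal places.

C$48.81

Current fair forward for the remaining 12 months: F = S·e^((r − q)·T), (r − q) = 0.0650 − 0.0179 = 0.0471
F = 502.35 · e^(0.0471 × 12/12) = 502.35 × 1.048227 = 526.5768
Value of long forward = (F − K)·e^(−rT) = (526.5768 − 474.49) · e^(−0.0650·12/12)
= 52.0868 × 0.937067 = 48.81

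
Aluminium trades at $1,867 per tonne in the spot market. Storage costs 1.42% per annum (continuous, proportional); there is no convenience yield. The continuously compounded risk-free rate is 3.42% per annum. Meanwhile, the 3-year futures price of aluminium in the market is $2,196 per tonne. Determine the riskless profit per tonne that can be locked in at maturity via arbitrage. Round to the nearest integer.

$37 per tonne

Fair futures: F* = S·e^(carry·T), with carry = (r + u) = 0.0342 + 0.0142 = 0.0484
F* = 1867 · e^(0.0484 × 3) = 1867 · e^0.145200 = 1867 × 1.156271 = $2158.7580
Market $2196 > fair $2158.7580: forward overpriced → cash-and-carry (buy spot, short the forward).
At maturity, profit = |F_mkt − F*| = |2196 − 2158.7580| = $37 per tonne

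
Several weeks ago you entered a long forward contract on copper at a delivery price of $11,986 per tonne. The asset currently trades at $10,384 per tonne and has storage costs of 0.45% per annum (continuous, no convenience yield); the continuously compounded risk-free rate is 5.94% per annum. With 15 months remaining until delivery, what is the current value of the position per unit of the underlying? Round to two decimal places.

Current fair forward for the remaining 15 months: F = S·e^((r + u)·T), (r + u) = 0.0594 + 0.0045 = 0.0639
F = 10384 · e^(0.0639 × 15/12) = 10384 × 1.08315167 = 11247.4469
Value of long forward = (F − K)·e^(−rT) = (11247.4469 − 11986) · e^(−0.0594·15/12)
= -738.5531 × 0.92843955 = -685.70

-$685.70 per tonne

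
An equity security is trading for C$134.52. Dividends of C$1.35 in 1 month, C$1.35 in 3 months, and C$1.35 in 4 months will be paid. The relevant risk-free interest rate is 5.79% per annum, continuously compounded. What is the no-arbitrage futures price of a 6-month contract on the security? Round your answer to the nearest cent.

PV(dividends) I = 1.35·e^(−0.0579·1/12) + 1.35·e^(−0.0579·3/12) + 1.35·e^(−0.0579·4/12)
I = 1.3435 + 1.3306 + 1.3242 = 3.9983
F = (S − I)·e^(rT) = (134.52 − 3.9983) · e^(0.0579·6/12)
= 130.5217 · e^0.028950 = 130.5217 × 1.029373 = C$134.36

C$134.36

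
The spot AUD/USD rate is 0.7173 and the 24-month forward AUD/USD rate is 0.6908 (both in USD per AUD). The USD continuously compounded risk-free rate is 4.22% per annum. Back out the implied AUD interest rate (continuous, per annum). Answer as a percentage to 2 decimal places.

6.10%

F = S·e^((r_USD − r_AUD)T) ⇒ r_AUD = r_USD − ln(F/S)/T
ln(0.6908/0.7173) = -0.037644; /(24/12) = -0.018822
r_AUD = 0.0422 + 0.018822 = 0.061022
r_AUD = 6.10%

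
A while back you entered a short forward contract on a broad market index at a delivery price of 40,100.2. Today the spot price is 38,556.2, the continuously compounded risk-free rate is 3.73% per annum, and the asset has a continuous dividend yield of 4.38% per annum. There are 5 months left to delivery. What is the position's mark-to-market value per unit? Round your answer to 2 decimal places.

1622.86

Current fair forward for the remaining 5 months: F = S·e^((r − q)·T), (r − q) = 0.0373 − 0.0438 = -0.0065
F = 38556.2 · e^(-0.0065 × 5/12) = 38556.2 × 0.99729533 = 38451.9182
Value of long forward = (F − K)·e^(−rT) = (38451.9182 − 40100.2) · e^(−0.0373·5/12)
= -1648.2818 × 0.98457848 = -1622.86
Short position value = −(long value) = 1622.86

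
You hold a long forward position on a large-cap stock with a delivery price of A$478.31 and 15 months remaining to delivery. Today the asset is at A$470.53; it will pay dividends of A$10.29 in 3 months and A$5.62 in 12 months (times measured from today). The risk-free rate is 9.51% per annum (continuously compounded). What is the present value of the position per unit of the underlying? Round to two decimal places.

A$30.67

PV(remaining dividends) I = 10.29·e^(−0.0951·3/12) + 5.62·e^(−0.0951·12/12) = 15.1584
Current forward F = (S − I)·e^(rT) = (470.53 − 15.1584)·e^(0.0951·15/12) = 455.3716 × 1.126229 = 512.8527
Value (long) = (F − K)·e^(−rT) = (512.8527 − 478.31) × 0.887919 = 30.6711
Value = A$30.67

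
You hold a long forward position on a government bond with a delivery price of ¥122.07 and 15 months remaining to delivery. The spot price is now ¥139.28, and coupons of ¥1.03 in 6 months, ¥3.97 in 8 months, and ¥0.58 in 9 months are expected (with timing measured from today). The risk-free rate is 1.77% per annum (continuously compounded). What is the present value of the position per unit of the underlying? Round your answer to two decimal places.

PV(remaining coupons) I = 1.03·e^(−0.0177·6/12) + 3.97·e^(−0.0177·8/12) + 0.58·e^(−0.0177·9/12) = 5.5167
Current forward F = (S − I)·e^(rT) = (139.28 − 5.5167)·e^(0.0177·15/12) = 133.7633 × 1.022372 = 136.7559
Value (long) = (F − K)·e^(−rT) = (136.7559 − 122.07) × 0.978118 = 14.3645
Value = ¥14.36

¥14.36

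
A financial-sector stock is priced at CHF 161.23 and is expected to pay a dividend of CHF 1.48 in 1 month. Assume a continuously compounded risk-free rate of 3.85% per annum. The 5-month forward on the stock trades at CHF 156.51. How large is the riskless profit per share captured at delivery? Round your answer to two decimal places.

CHF 5.83 per share

PV(dividends) I = 1.48·e^(−0.0385·1/12) = 1.4753
Fair forward F* = (S − I)·e^(rT) = (161.23 − 1.4753)·e^0.016042 = 159.7547 × 1.016171 = 162.3381
Market CHF 156.51 < fair 162.3381: forward underpriced → reverse cash-and-carry (short the stock, invest proceeds at r, pay the dividends, go long the forward).
Profit at T = |F_mkt − F*| = |156.51 − 162.3381| = CHF 5.83 per share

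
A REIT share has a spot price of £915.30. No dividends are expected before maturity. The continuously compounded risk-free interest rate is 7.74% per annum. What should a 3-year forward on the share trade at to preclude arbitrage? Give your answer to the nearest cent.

F = S·e^(rT) = 915.30 · e^(0.0774 × 3)
= 915.30 · e^0.232200 = 915.30 × 1.261372
F = £1,154.53

£1,154.53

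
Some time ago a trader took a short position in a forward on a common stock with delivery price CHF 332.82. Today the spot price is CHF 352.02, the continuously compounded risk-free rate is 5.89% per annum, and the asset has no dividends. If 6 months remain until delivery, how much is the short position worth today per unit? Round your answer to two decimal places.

-CHF 28.86

Current fair forward for the remaining 6 months: F = S·e^(r·T), r = 0.0589
F = 352.02 · e^(0.0589 × 6/12) = 352.02 × 1.029888 = 362.5412
Value of long forward = (F − K)·e^(−rT) = (362.5412 − 332.82) · e^(−0.0589·6/12)
= 29.7212 × 0.970979 = 28.86
Short position value = −(long value) = -CHF 28.86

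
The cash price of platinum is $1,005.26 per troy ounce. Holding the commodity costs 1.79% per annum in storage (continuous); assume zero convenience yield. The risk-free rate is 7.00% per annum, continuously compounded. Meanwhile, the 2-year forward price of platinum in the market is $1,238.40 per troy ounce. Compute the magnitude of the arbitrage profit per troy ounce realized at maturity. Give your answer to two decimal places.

$39.93 per troy ounce

Fair forward: F* = S·e^(carry·T), with carry = (r + u) = 0.0700 + 0.0179 = 0.0879
F* = 1005.26 · e^(0.0879 × 2) = 1005.26 · e^0.17580000 = 1005.26 × 1.19219959 = $1198.4706
Market $1238.40 > fair $1198.4706: forward overpriced → cash-and-carry (buy spot, short the forward).
At maturity, profit = |F_mkt − F*| = |1238.40 − 1198.4706| = $39.93 per troy ounce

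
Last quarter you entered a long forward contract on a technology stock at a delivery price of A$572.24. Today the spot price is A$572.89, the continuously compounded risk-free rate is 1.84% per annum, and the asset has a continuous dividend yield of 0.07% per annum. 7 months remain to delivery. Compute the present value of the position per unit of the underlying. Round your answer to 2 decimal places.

A$6.53

Current fair forward for the remaining 7 months: F = S·e^((r − q)·T), (r − q) = 0.0184 − 0.0007 = 0.0177
F = 572.89 · e^(0.0177 × 7/12) = 572.89 × 1.010378 = 578.8355
Value of long forward = (F − K)·e^(−rT) = (578.8355 − 572.24) · e^(−0.0184·7/12)
= 6.5955 × 0.989324 = 6.53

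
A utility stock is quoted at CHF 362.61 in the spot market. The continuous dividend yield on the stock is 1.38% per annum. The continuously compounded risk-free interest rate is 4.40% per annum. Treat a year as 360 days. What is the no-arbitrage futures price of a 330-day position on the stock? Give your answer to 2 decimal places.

CHF 372.79

F = S·e^((r − q)T) = 362.61 · e^((0.0440 − 0.0138) × 330/360)
= 362.61 · e^0.027683 = 362.61 × 1.028070
F = CHF 372.79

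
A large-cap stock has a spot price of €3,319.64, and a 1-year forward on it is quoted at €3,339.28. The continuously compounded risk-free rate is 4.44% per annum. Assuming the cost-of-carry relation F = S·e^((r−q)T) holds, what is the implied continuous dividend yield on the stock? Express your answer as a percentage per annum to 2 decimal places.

3.85%

From F = S·e^((r−q)T): (r − q) = ln(F/S)/T
ln(3339.28/3319.64) = ln(1.005916) = 0.005899
(r − q) = 0.005899 / (1) = 0.005899
q = r − ln(F/S)/T = 0.0444 − 0.005899 = 0.038501
q = 3.85%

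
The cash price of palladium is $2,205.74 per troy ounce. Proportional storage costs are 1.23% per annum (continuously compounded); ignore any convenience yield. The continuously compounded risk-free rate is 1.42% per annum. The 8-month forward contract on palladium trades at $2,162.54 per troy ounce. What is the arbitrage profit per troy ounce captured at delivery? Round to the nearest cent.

Fair forward: F* = S·e^(carry·T), with carry = (r + u) = 0.0142 + 0.0123 = 0.0265
F* = 2205.74 · e^(0.0265 × 8/12) = 2205.74 · e^0.01766667 = 2205.74 × 1.01782365 = $2245.0543
Market $2162.54 < fair $2245.0543: forward underpriced → reverse cash-and-carry (short spot, go long the forward).
At maturity, profit = |F_mkt − F*| = |2162.54 − 2245.0543| = $82.51 per troy ounce

$82.51 per troy ounce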